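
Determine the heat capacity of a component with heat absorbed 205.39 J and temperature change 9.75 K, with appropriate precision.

21.1 J/K

heat capacity = 205.39 J ÷ 9.75 K = 21.0656410256… J/K.
205.39 has 5 significant figures; 9.75 has 3.
Division/multiplication keeps the fewest: 3 significant figures.
Rounded: 21.1 J/K.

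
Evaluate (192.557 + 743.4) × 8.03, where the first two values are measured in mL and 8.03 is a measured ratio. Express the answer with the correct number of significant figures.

192.557 mL + 743.4 mL = 935.957 mL; the sum is limited to 1 decimal place (4 s.f.).
Carrying full precision, 935.957 × 8.03 = 7515.73471 mL; 8.03 has 3 s.f., so the result keeps min(4, 3) = 3 s.f.
Rounded to 3 significant figures: 7.52 × 10³ mL.

7.52 × 10³ mL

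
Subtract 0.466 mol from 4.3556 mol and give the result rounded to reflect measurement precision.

3.890 mol

4.3556 mol − 0.466 mol = 3.8896 mol.
Addition/subtraction keeps the fewest decimal places: 4.3556 → 4 decimal places, 0.466 → 3 decimal places; limit is 3.
Rounded to 3 decimal places: 3.890 mol.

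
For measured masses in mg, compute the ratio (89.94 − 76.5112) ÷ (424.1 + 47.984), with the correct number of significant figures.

0.02845

89.94 − 76.5112 = 13.4288, limited to 2 d.p. → 4 s.f.; 424.1 + 47.984 = 472.084, limited to 1 d.p. → 4 s.f.
Carrying full precision, 13.4288 ÷ 472.084 = 0.0284457850721…; keep min(4, 4) = 4 s.f.
Rounded to 4 significant figures: 0.02845.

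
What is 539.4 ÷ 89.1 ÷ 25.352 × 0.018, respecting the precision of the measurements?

539.4 ÷ 89.1 ÷ 25.352 × 0.018 = 0.00429826826166…
Multiplication/division keeps the fewest significant figures: 539.4 → 4 s.f., 89.1 → 3 s.f., 25.352 → 5 s.f., 0.018 → 2 s.f.; limit is 2.
Rounded to 2 significant figures: 4.3 × 10⁻³.

4.3 × 10⁻³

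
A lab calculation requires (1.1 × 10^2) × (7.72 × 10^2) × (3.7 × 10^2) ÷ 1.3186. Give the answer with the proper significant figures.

(1.1 × 10^2) × (7.72 × 10^2) × (3.7 × 10^2) ÷ 1.3186 = 23828606.0974…
Multiplication/division keeps the fewest significant figures: 1.1 × 10^2 → 2 s.f., 7.72 × 10^2 → 3 s.f., 3.7 × 10^2 → 2 s.f., 1.3186 → 5 s.f.; limit is 2.
Rounded to 2 significant figures: 2.4 × 10^7.

2.4 × 10^7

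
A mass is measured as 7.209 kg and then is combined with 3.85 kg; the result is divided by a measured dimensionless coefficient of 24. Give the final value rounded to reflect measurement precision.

0.46 kg

7.209 kg + 3.85 kg = 11.059 kg; the sum is limited to 2 decimal places (4 s.f.).
Carrying full precision, 11.059 ÷ 24 = 0.460791666667… kg; 24 has 2 s.f., so the result keeps min(4, 2) = 2 s.f.
Rounded to 2 significant figures: 0.46 kg.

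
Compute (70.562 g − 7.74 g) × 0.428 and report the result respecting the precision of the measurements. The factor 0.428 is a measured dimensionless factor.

26.9 g

70.562 g − 7.74 g = 62.822 g; the difference is limited to 2 decimal places (4 s.f.).
Carrying full precision, 62.822 × 0.428 = 26.887816 g; 0.428 has 3 s.f., so the result keeps min(4, 3) = 3 s.f.
Rounded to 3 significant figures: 26.9 g.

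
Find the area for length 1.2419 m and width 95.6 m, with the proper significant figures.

area = 1.2419 m × 95.6 m = 118.72564 m².
1.2419 has 5 significant figures; 95.6 has 3.
Division/multiplication keeps the fewest: 3 significant figures.
Rounded: 119 m².

119 m²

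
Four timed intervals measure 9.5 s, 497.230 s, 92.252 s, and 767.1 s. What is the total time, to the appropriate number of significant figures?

9.5 s + 497.230 s + 92.252 s + 767.1 s = 1366.082 s.
Addition/subtraction keeps the fewest decimal places: 9.5 → 1 decimal place, 497.230 → 3 decimal places, 92.252 → 3 decimal places, 767.1 → 1 decimal place; limit is 1.
Rounded to 1 decimal place: 1.3661 × 10^3 s.

1.3661 × 10^3 s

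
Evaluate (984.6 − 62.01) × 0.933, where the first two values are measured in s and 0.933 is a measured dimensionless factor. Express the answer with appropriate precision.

984.6 s − 62.01 s = 922.59 s; the difference is limited to 1 decimal place (4 s.f.).
Carrying full precision, 922.59 × 0.933 = 860.77647 s; 0.933 has 3 s.f., so the result keeps min(4, 3) = 3 s.f.
Rounded to 3 significant figures: 861 s.

861 s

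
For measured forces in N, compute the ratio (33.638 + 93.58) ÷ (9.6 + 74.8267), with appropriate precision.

33.638 + 93.58 = 127.218, limited to 2 d.p. → 5 s.f.; 9.6 + 74.8267 = 84.4267, limited to 1 d.p. → 3 s.f.
Carrying full precision, 127.218 ÷ 84.4267 = 1.50684558321…; keep min(5, 3) = 3 s.f.
Rounded to 3 significant figures: 1.51.

1.51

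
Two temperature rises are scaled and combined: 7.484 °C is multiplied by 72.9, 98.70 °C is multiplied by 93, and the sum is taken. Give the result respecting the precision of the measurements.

7.484 × 72.9 = 545.5836 → 546 °C (3 s.f., last digit at the 10^0 place).
98.70 × 93 = 9179.1 → 9.2 × 10^3 °C (2 s.f., last digit at the 10^2 place).
Sum: 9724.6836 °C; keep the coarser place, 10^2.
Result: 9.7 × 10^3 °C.

9.7 × 10^3 °C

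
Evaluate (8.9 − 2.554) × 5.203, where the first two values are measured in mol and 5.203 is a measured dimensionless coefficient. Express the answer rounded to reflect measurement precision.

33 mol

8.9 mol − 2.554 mol = 6.346 mol; the difference is limited to 1 decimal place (2 s.f.).
Carrying full precision, 6.346 × 5.203 = 33.018238 mol; 5.203 has 4 s.f., so the result keeps min(2, 4) = 2 s.f.
Rounded to 2 significant figures: 33 mol.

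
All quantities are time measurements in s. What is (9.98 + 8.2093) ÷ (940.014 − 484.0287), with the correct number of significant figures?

9.98 + 8.2093 = 18.1893, limited to 2 d.p. → 4 s.f.; 940.014 − 484.0287 = 455.9853, limited to 3 d.p. → 6 s.f.
Carrying full precision, 18.1893 ÷ 455.9853 = 0.0398901017204…; keep min(4, 6) = 4 s.f.
Rounded to 4 significant figures: 0.03989.

0.03989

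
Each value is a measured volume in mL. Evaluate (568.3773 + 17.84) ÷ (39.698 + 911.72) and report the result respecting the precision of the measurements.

568.3773 + 17.84 = 586.2173, limited to 2 d.p. → 5 s.f.; 39.698 + 911.72 = 951.418, limited to 2 d.p. → 5 s.f.
Carrying full precision, 586.2173 ÷ 951.418 = 0.616151155433…; keep min(5, 5) = 5 s.f.
Rounded to 5 significant figures: 0.61615.

0.61615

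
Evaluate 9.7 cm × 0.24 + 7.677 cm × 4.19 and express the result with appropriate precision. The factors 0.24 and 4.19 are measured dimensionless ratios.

9.7 × 0.24 = 2.328 → 2.3 cm (2 s.f., last digit at the 10^-1 place).
7.677 × 4.19 = 32.16663 → 32.2 cm (3 s.f., last digit at the 10^-1 place).
Sum: 34.49463 cm; keep the coarser place, 10^-1.
Result: 34.5 cm.

34.5 cm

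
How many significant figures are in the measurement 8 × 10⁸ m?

1

8 × 10⁸: in scientific notation every digit of the coefficient is significant.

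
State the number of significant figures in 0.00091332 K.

5

0.00091332: leading zeros are not significant.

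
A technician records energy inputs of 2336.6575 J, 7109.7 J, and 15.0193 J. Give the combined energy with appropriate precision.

9461.4 J

2336.6575 J + 7109.7 J + 15.0193 J = 9461.3768 J.
Addition/subtraction keeps the fewest decimal places: 2336.6575 → 4 decimal places, 7109.7 → 1 decimal place, 15.0193 → 4 decimal places; limit is 1.
Rounded to 1 decimal place: 9461.4 J.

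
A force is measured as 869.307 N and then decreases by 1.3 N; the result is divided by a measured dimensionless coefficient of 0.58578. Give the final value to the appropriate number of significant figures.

869.307 N − 1.3 N = 868.007 N; the difference is limited to 1 decimal place (4 s.f.).
Carrying full precision, 868.007 ÷ 0.58578 = 1481.79692035… N; 0.58578 has 5 s.f., so the result keeps min(4, 5) = 4 s.f.
Rounded to 4 significant figures: 1482 N.

1482 N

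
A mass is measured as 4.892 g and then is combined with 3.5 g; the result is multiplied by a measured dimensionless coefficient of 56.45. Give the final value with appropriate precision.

4.892 g + 3.5 g = 8.392 g; the sum is limited to 1 decimal place (2 s.f.).
Carrying full precision, 8.392 × 56.45 = 473.7284 g; 56.45 has 4 s.f., so the result keeps min(2, 4) = 2 s.f.
Rounded to 2 significant figures: 4.7 × 10^2 g.

4.7 × 10^2 g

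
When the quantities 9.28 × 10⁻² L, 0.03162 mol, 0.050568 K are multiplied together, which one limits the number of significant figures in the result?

9.28 × 10⁻² L → 3 s.f.; 0.03162 mol → 4 s.f.; 0.050568 K → 5 s.f.
The fewest is 3 significant figures, from 9.28 × 10⁻² L.

9.28 × 10⁻² L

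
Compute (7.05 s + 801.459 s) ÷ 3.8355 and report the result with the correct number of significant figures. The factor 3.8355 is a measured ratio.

2.1080 × 10² s

7.05 s + 801.459 s = 808.509 s; the sum is limited to 2 decimal places (5 s.f.).
Carrying full precision, 808.509 ÷ 3.8355 = 210.7962456… s; 3.8355 has 5 s.f., so the result keeps min(5, 5) = 5 s.f.
Rounded to 5 significant figures: 2.1080 × 10² s.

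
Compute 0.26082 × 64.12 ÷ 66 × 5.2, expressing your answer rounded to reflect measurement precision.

0.26082 × 64.12 ÷ 66 × 5.2 = 1.31763102545…
Multiplication/division keeps the fewest significant figures: 0.26082 → 5 s.f., 64.12 → 4 s.f., 66 → 2 s.f., 5.2 → 2 s.f.; limit is 2.
Rounded to 2 significant figures: 1.3.

1.3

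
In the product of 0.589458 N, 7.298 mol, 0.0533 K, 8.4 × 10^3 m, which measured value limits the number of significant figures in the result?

0.589458 N → 6 s.f.; 7.298 mol → 4 s.f.; 0.0533 K → 3 s.f.; 8.4 × 10^3 m → 2 s.f.
The fewest is 2 significant figures, from 8.4 × 10^3 m.

8.4 × 10^3 m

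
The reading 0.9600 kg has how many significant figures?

0.9600: leading zeros are not significant; trailing zeros after a decimal point are significant.

4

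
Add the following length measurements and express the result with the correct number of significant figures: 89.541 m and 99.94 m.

189.48 m

89.541 m + 99.94 m = 189.481 m.
Addition/subtraction keeps the fewest decimal places: 89.541 → 3 decimal places, 99.94 → 2 decimal places; limit is 2.
Rounded to 2 decimal places: 189.48 m.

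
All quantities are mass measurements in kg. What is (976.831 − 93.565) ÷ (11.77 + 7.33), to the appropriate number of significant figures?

46.24

976.831 − 93.565 = 883.266, limited to 3 d.p. → 6 s.f.; 11.77 + 7.33 = 19.10, limited to 2 d.p. → 4 s.f.
Carrying full precision, 883.266 ÷ 19.10 = 46.2442931937…; keep min(6, 4) = 4 s.f.
Rounded to 4 significant figures: 46.24.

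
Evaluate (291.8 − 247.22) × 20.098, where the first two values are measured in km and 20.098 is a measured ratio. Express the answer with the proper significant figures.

291.8 km − 247.22 km = 44.58 km; the difference is limited to 1 decimal place (3 s.f.).
Carrying full precision, 44.58 × 20.098 = 895.96884 km; 20.098 has 5 s.f., so the result keeps min(3, 5) = 3 s.f.
Rounded to 3 significant figures: 896 km.

896 km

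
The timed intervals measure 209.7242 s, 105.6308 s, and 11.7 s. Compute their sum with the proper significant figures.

209.7242 s + 105.6308 s + 11.7 s = 327.0550 s.
Addition/subtraction keeps the fewest decimal places: 209.7242 → 4 decimal places, 105.6308 → 4 decimal places, 11.7 → 1 decimal place; limit is 1.
Rounded to 1 decimal place: 327.1 s.

327.1 s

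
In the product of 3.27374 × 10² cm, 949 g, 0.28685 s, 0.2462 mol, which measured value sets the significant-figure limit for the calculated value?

3.27374 × 10² cm → 6 s.f.; 949 g → 3 s.f.; 0.28685 s → 5 s.f.; 0.2462 mol → 4 s.f.
The fewest is 3 significant figures, from 949 g.

949 g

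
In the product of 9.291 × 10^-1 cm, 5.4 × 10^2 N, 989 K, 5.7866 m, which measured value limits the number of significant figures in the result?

5.4 × 10^2 N

9.291 × 10^-1 cm → 4 s.f.; 5.4 × 10^2 N → 2 s.f.; 989 K → 3 s.f.; 5.7866 m → 5 s.f.
The fewest is 2 significant figures, from 5.4 × 10^2 N.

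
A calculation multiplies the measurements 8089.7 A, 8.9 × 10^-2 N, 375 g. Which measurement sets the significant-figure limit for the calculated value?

8089.7 A → 5 s.f.; 8.9 × 10^-2 N → 2 s.f.; 375 g → 3 s.f.
The fewest is 2 significant figures, from 8.9 × 10^-2 N.

8.9 × 10^-2 N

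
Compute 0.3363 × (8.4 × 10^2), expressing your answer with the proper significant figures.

2.8 × 10^2

0.3363 × (8.4 × 10^2) = 282.492
Multiplication/division keeps the fewest significant figures: 0.3363 → 4 s.f., 8.4 × 10^2 → 2 s.f.; limit is 2.
Rounded to 2 significant figures: 2.8 × 10^2.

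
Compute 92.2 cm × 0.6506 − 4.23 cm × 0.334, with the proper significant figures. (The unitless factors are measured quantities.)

58.6 cm

92.2 × 0.6506 = 59.98532 → 60.0 cm (3 s.f., last digit at the 10^-1 place).
4.23 × 0.334 = 1.41282 → 1.41 cm (3 s.f., last digit at the 10^-2 place).
Difference: 58.5725 cm; keep the coarser place, 10^-1.
Result: 58.6 cm.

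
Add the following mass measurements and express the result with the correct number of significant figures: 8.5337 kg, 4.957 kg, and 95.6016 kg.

8.5337 kg + 4.957 kg + 95.6016 kg = 109.0923 kg.
Addition/subtraction keeps the fewest decimal places: 8.5337 → 4 decimal places, 4.957 → 3 decimal places, 95.6016 → 4 decimal places; limit is 3.
Rounded to 3 decimal places: 109.092 kg.

109.092 kg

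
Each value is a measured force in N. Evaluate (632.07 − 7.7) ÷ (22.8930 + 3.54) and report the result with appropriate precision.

632.07 − 7.7 = 624.37, limited to 1 d.p. → 4 s.f.; 22.8930 + 3.54 = 26.4330, limited to 2 d.p. → 4 s.f.
Carrying full precision, 624.37 ÷ 26.4330 = 23.620852722…; keep min(4, 4) = 4 s.f.
Rounded to 4 significant figures: 23.62.

23.62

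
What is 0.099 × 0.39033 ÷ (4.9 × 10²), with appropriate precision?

7.9 × 10⁻⁵

0.099 × 0.39033 ÷ (4.9 × 10²) = 0.0000788625918367…
Multiplication/division keeps the fewest significant figures: 0.099 → 2 s.f., 0.39033 → 5 s.f., 4.9 × 10² → 2 s.f.; limit is 2.
Rounded to 2 significant figures: 7.9 × 10⁻⁵.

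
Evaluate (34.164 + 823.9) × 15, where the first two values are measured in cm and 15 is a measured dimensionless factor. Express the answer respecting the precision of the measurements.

1.3 × 10^4 cm

34.164 cm + 823.9 cm = 858.064 cm; the sum is limited to 1 decimal place (4 s.f.).
Carrying full precision, 858.064 × 15 = 12870.96 cm; 15 has 2 s.f., so the result keeps min(4, 2) = 2 s.f.
Rounded to 2 significant figures: 1.3 × 10^4 cm.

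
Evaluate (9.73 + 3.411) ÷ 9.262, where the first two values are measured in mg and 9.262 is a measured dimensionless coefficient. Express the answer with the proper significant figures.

1.419 mg

9.73 mg + 3.411 mg = 13.141 mg; the sum is limited to 2 decimal places (4 s.f.).
Carrying full precision, 13.141 ÷ 9.262 = 1.41880803282… mg; 9.262 has 4 s.f., so the result keeps min(4, 4) = 4 s.f.
Rounded to 4 significant figures: 1.419 mg.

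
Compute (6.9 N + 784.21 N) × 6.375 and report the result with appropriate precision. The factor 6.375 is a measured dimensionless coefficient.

6.9 N + 784.21 N = 791.11 N; the sum is limited to 1 decimal place (4 s.f.).
Carrying full precision, 791.11 × 6.375 = 5043.32625 N; 6.375 has 4 s.f., so the result keeps min(4, 4) = 4 s.f.
Rounded to 4 significant figures: 5043 N.

5043 N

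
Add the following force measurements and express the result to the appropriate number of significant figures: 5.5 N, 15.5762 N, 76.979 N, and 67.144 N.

5.5 N + 15.5762 N + 76.979 N + 67.144 N = 165.1992 N.
Addition/subtraction keeps the fewest decimal places: 5.5 → 1 decimal place, 15.5762 → 4 decimal places, 76.979 → 3 decimal places, 67.144 → 3 decimal places; limit is 1.
Rounded to 1 decimal place: 165.2 N.

165.2 N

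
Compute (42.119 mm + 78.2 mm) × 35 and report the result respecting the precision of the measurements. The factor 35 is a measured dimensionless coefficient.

4.2 × 10^3 mm

42.119 mm + 78.2 mm = 120.319 mm; the sum is limited to 1 decimal place (4 s.f.).
Carrying full precision, 120.319 × 35 = 4211.165 mm; 35 has 2 s.f., so the result keeps min(4, 2) = 2 s.f.
Rounded to 2 significant figures: 4.2 × 10^3 mm.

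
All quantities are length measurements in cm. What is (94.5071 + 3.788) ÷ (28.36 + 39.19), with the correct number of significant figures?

94.5071 + 3.788 = 98.2951, limited to 3 d.p. → 5 s.f.; 28.36 + 39.19 = 67.55, limited to 2 d.p. → 4 s.f.
Carrying full precision, 98.2951 ÷ 67.55 = 1.45514581791…; keep min(5, 4) = 4 s.f.
Rounded to 4 significant figures: 1.455.

1.455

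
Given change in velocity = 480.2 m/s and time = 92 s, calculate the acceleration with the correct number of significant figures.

acceleration = 480.2 m/s ÷ 92 s = 5.21956521739… m/s².
480.2 has 4 significant figures; 92 has 2.
Division/multiplication keeps the fewest: 2 significant figures.
Rounded: 5.2 m/s².

5.2 m/s²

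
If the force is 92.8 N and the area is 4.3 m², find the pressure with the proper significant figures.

22 Pa

pressure = 92.8 N ÷ 4.3 m² = 21.5813953488… Pa.
92.8 has 3 significant figures; 4.3 has 2.
Division/multiplication keeps the fewest: 2 significant figures.
Rounded: 22 Pa.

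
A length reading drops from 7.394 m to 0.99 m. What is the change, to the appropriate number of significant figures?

7.394 m − 0.99 m = 6.404 m.
Addition/subtraction keeps the fewest decimal places: 7.394 → 3 decimal places, 0.99 → 2 decimal places; limit is 2.
Rounded to 2 decimal places: 6.40 m.

6.40 m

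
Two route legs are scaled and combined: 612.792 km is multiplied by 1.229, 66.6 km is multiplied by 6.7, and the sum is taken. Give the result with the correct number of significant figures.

1.20 × 10^3 km

612.792 × 1.229 = 753.121368 → 753.1 km (4 s.f., last digit at the 10^-1 place).
66.6 × 6.7 = 446.22 → 4.5 × 10^2 km (2 s.f., last digit at the 10^1 place).
Sum: 1199.341368 km; keep the coarser place, 10^1.
Result: 1.20 × 10^3 km.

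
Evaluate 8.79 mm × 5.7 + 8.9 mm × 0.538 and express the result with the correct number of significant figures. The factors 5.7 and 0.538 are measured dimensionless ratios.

55 mm

8.79 × 5.7 = 50.103 → 50. mm (2 s.f., last digit at the 10^0 place).
8.9 × 0.538 = 4.7882 → 4.8 mm (2 s.f., last digit at the 10^-1 place).
Sum: 54.8912 mm; keep the coarser place, 10^0.
Result: 55 mm.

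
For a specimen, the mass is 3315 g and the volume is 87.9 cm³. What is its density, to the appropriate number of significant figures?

37.7 g/cm³

density = 3315 g ÷ 87.9 cm³ = 37.7133105802… g/cm³.
3315 has 4 significant figures; 87.9 has 3.
Division/multiplication keeps the fewest: 3 significant figures.
Rounded: 37.7 g/cm³.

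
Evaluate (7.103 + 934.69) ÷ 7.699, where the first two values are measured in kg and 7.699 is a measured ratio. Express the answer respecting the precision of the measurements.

122.3 kg

7.103 kg + 934.69 kg = 941.793 kg; the sum is limited to 2 decimal places (5 s.f.).
Carrying full precision, 941.793 ÷ 7.699 = 122.326665801… kg; 7.699 has 4 s.f., so the result keeps min(5, 4) = 4 s.f.
Rounded to 4 significant figures: 122.3 kg.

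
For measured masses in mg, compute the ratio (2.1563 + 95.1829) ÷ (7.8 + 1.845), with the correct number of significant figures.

2.1563 + 95.1829 = 97.3392, limited to 4 d.p. → 6 s.f.; 7.8 + 1.845 = 9.645, limited to 1 d.p. → 2 s.f.
Carrying full precision, 97.3392 ÷ 9.645 = 10.092192846…; keep min(6, 2) = 2 s.f.
Rounded to 2 significant figures: 1.0 × 10¹.

1.0 × 10¹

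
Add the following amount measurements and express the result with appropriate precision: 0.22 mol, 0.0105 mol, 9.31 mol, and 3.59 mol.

13.13 mol

0.22 mol + 0.0105 mol + 9.31 mol + 3.59 mol = 13.1305 mol.
Addition/subtraction keeps the fewest decimal places: 0.22 → 2 decimal places, 0.0105 → 4 decimal places, 9.31 → 2 decimal places, 3.59 → 2 decimal places; limit is 2.
Rounded to 2 decimal places: 13.13 mol.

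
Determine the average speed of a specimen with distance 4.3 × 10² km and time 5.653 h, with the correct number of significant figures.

average speed = 4.3 × 10² km ÷ 5.653 h = 76.0658057668… km/h.
4.3 × 10² has 2 significant figures; 5.653 has 4.
Division/multiplication keeps the fewest: 2 significant figures.
Rounded: 76 km/h.

76 km/h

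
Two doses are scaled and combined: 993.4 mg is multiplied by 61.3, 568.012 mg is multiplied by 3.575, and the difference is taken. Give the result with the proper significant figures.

5.89 × 10⁴ mg

993.4 × 61.3 = 60895.42 → 6.09 × 10⁴ mg (3 s.f., last digit at the 10^2 place).
568.012 × 3.575 = 2030.6429 → 2031 mg (4 s.f., last digit at the 10^0 place).
Difference: 58864.7771 mg; keep the coarser place, 10^2.
Result: 5.89 × 10⁴ mg.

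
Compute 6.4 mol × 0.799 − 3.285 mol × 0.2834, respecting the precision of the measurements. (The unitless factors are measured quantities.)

4.2 mol

6.4 × 0.799 = 5.1136 → 5.1 mol (2 s.f., last digit at the 10^-1 place).
3.285 × 0.2834 = 0.930969 → 0.9310 mol (4 s.f., last digit at the 10^-4 place).
Difference: 4.182631 mol; keep the coarser place, 10^-1.
Result: 4.2 mol.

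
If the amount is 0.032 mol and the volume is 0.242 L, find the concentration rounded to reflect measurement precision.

1.3 × 10^-1 mol/L

concentration = 0.032 mol ÷ 0.242 L = 0.132231404959… mol/L.
0.032 has 2 significant figures; 0.242 has 3.
Division/multiplication keeps the fewest: 2 significant figures.
Rounded: 1.3 × 10^-1 mol/L.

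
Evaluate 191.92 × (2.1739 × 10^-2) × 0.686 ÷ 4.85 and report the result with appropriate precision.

191.92 × (2.1739 × 10^-2) × 0.686 ÷ 4.85 = 0.590122501377…
Multiplication/division keeps the fewest significant figures: 191.92 → 5 s.f., 2.1739 × 10^-2 → 5 s.f., 0.686 → 3 s.f., 4.85 → 3 s.f.; limit is 3.
Rounded to 3 significant figures: 0.590.

0.590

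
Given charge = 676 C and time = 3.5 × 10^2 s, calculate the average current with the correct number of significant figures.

1.9 A

average current = 676 C ÷ 3.5 × 10^2 s = 1.93142857143… A.
676 has 3 significant figures; 3.5 × 10^2 has 2.
Division/multiplication keeps the fewest: 2 significant figures.
Rounded: 1.9 A.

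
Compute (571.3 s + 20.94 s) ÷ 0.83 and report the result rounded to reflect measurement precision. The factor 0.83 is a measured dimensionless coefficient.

571.3 s + 20.94 s = 592.24 s; the sum is limited to 1 decimal place (4 s.f.).
Carrying full precision, 592.24 ÷ 0.83 = 713.542168675… s; 0.83 has 2 s.f., so the result keeps min(4, 2) = 2 s.f.
Rounded to 2 significant figures: 7.1 × 10² s.

7.1 × 10² s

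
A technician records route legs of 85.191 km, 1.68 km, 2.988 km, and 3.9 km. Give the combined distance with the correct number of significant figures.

93.8 km

85.191 km + 1.68 km + 2.988 km + 3.9 km = 93.759 km.
Addition/subtraction keeps the fewest decimal places: 85.191 → 3 decimal places, 1.68 → 2 decimal places, 2.988 → 3 decimal places, 3.9 → 1 decimal place; limit is 1.
Rounded to 1 decimal place: 93.8 km.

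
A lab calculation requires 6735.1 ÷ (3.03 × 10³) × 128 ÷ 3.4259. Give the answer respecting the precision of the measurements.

6735.1 ÷ (3.03 × 10³) × 128 ÷ 3.4259 = 83.0494398282…
Multiplication/division keeps the fewest significant figures: 6735.1 → 5 s.f., 3.03 × 10³ → 3 s.f., 128 → 3 s.f., 3.4259 → 5 s.f.; limit is 3.
Rounded to 3 significant figures: 83.0.

83.0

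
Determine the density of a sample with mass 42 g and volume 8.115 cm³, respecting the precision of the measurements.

density = 42 g ÷ 8.115 cm³ = 5.17560073937… g/cm³.
42 has 2 significant figures; 8.115 has 4.
Division/multiplication keeps the fewest: 2 significant figures.
Rounded: 5.2 g/cm³.

5.2 g/cm³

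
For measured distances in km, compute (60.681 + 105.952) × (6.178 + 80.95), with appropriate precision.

1.452 × 10⁴ km²

60.681 + 105.952 = 166.633, limited to 3 d.p. → 6 s.f.; 6.178 + 80.95 = 87.128, limited to 2 d.p. → 4 s.f.
Carrying full precision, 166.633 × 87.128 = 14518.400024; keep min(6, 4) = 4 s.f.
Rounded to 4 significant figures: 1.452 × 10⁴ km².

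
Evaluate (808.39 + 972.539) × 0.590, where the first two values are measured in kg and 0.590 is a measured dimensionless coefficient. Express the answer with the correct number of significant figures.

808.39 kg + 972.539 kg = 1780.929 kg; the sum is limited to 2 decimal places (6 s.f.).
Carrying full precision, 1780.929 × 0.590 = 1050.74811 kg; 0.590 has 3 s.f., so the result keeps min(6, 3) = 3 s.f.
Rounded to 3 significant figures: 1.05 × 10^3 kg.

1.05 × 10^3 kg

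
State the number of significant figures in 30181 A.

5

30181: zeros between nonzero digits are significant.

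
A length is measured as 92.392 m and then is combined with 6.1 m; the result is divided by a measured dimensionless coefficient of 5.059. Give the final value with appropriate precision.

19.5 m

92.392 m + 6.1 m = 98.492 m; the sum is limited to 1 decimal place (3 s.f.).
Carrying full precision, 98.492 ÷ 5.059 = 19.4686696976… m; 5.059 has 4 s.f., so the result keeps min(3, 4) = 3 s.f.
Rounded to 3 significant figures: 19.5 m.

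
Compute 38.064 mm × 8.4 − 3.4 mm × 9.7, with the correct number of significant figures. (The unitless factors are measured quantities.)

2.9 × 10^2 mm

38.064 × 8.4 = 319.7376 → 3.2 × 10^2 mm (2 s.f., last digit at the 10^1 place).
3.4 × 9.7 = 32.98 → 33 mm (2 s.f., last digit at the 10^0 place).
Difference: 286.7576 mm; keep the coarser place, 10^1.
Result: 2.9 × 10^2 mm.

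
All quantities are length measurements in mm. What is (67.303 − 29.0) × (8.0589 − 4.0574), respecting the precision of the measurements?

67.303 − 29.0 = 38.303, limited to 1 d.p. → 3 s.f.; 8.0589 − 4.0574 = 4.0015, limited to 4 d.p. → 5 s.f.
Carrying full precision, 38.303 × 4.0015 = 153.2694545; keep min(3, 5) = 3 s.f.
Rounded to 3 significant figures: 153 mm².

153 mm²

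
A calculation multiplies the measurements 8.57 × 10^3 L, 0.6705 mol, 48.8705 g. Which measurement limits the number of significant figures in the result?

8.57 × 10^3 L → 3 s.f.; 0.6705 mol → 4 s.f.; 48.8705 g → 6 s.f.
The fewest is 3 significant figures, from 8.57 × 10^3 L.

8.57 × 10^3 L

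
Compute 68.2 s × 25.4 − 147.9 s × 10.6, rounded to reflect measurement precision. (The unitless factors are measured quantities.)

68.2 × 25.4 = 1732.28 → 1.73 × 10^3 s (3 s.f., last digit at the 10^1 place).
147.9 × 10.6 = 1567.74 → 1.57 × 10^3 s (3 s.f., last digit at the 10^1 place).
Difference: 164.54 s; keep the coarser place, 10^1.
Result: 1.6 × 10^2 s.

1.6 × 10^2 s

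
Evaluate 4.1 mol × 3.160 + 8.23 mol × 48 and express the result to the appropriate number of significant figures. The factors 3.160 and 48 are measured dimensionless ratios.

4.1 × 3.160 = 12.956 → 13 mol (2 s.f., last digit at the 10^0 place).
8.23 × 48 = 395.04 → 4.0 × 10² mol (2 s.f., last digit at the 10^1 place).
Sum: 407.996 mol; keep the coarser place, 10^1.
Result: 4.1 × 10² mol.

4.1 × 10² mol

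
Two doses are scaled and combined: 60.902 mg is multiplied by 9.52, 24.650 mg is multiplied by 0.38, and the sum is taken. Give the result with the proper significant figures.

589 mg

60.902 × 9.52 = 579.78704 → 5.80 × 10^2 mg (3 s.f., last digit at the 10^0 place).
24.650 × 0.38 = 9.367 → 9.4 mg (2 s.f., last digit at the 10^-1 place).
Sum: 589.15404 mg; keep the coarser place, 10^0.
Result: 589 mg.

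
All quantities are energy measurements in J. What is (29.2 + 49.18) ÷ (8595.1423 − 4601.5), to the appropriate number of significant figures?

29.2 + 49.18 = 78.38, limited to 1 d.p. → 3 s.f.; 8595.1423 − 4601.5 = 3993.6423, limited to 1 d.p. → 5 s.f.
Carrying full precision, 78.38 ÷ 3993.6423 = 0.019626194364…; keep min(3, 5) = 3 s.f.
Rounded to 3 significant figures: 0.0196.

0.0196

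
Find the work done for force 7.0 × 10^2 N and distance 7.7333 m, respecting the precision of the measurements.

5.4 × 10^3 J

work done = 7.0 × 10^2 N × 7.7333 m = 5413.31 J.
7.0 × 10^2 has 2 significant figures; 7.7333 has 5.
Division/multiplication keeps the fewest: 2 significant figures.
Rounded: 5.4 × 10^3 J.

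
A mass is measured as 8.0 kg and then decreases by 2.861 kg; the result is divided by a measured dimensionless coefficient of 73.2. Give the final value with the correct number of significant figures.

8.0 kg − 2.861 kg = 5.139 kg; the difference is limited to 1 decimal place (2 s.f.).
Carrying full precision, 5.139 ÷ 73.2 = 0.0702049180328… kg; 73.2 has 3 s.f., so the result keeps min(2, 3) = 2 s.f.
Rounded to 2 significant figures: 0.070 kg.

0.070 kg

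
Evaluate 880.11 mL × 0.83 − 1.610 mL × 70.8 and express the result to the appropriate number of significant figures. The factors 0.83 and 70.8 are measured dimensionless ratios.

6.2 × 10² mL

880.11 × 0.83 = 730.4913 → 7.3 × 10² mL (2 s.f., last digit at the 10^1 place).
1.610 × 70.8 = 113.988 → 1.14 × 10² mL (3 s.f., last digit at the 10^0 place).
Difference: 616.5033 mL; keep the coarser place, 10^1.
Result: 6.2 × 10² mL.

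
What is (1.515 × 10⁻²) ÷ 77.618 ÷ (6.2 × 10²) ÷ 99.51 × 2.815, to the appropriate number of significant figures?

8.9 × 10⁻⁹

(1.515 × 10⁻²) ÷ 77.618 ÷ (6.2 × 10²) ÷ 99.51 × 2.815 = 8.90574320713 × 10^-9…
Multiplication/division keeps the fewest significant figures: 1.515 × 10⁻² → 4 s.f., 77.618 → 5 s.f., 6.2 × 10² → 2 s.f., 99.51 → 4 s.f., 2.815 → 4 s.f.; limit is 2.
Rounded to 2 significant figures: 8.9 × 10⁻⁹.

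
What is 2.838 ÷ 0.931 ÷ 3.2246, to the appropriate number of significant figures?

2.838 ÷ 0.931 ÷ 3.2246 = 0.945337444496…
Multiplication/division keeps the fewest significant figures: 2.838 → 4 s.f., 0.931 → 3 s.f., 3.2246 → 5 s.f.; limit is 3.
Rounded to 3 significant figures: 0.945.

0.945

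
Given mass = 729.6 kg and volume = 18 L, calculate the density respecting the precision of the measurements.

41 kg/L

density = 729.6 kg ÷ 18 L = 40.5333333333… kg/L.
729.6 has 4 significant figures; 18 has 2.
Division/multiplication keeps the fewest: 2 significant figures.
Rounded: 41 kg/L.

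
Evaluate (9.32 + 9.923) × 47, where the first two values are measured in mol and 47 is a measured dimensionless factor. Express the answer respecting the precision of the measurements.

9.32 mol + 9.923 mol = 19.243 mol; the sum is limited to 2 decimal places (4 s.f.).
Carrying full precision, 19.243 × 47 = 904.421 mol; 47 has 2 s.f., so the result keeps min(4, 2) = 2 s.f.
Rounded to 2 significant figures: 9.0 × 10^2 mol.

9.0 × 10^2 mol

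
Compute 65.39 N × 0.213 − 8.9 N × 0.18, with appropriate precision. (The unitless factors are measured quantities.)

12.3 N

65.39 × 0.213 = 13.92807 → 13.9 N (3 s.f., last digit at the 10^-1 place).
8.9 × 0.18 = 1.602 → 1.6 N (2 s.f., last digit at the 10^-1 place).
Difference: 12.32607 N; keep the coarser place, 10^-1.
Result: 12.3 N.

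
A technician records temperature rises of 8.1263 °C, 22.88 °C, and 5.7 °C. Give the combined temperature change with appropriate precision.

36.7 °C

8.1263 °C + 22.88 °C + 5.7 °C = 36.7063 °C.
Addition/subtraction keeps the fewest decimal places: 8.1263 → 4 decimal places, 22.88 → 2 decimal places, 5.7 → 1 decimal place; limit is 1.
Rounded to 1 decimal place: 36.7 °C.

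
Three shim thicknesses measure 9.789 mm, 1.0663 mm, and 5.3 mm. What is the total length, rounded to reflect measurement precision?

16.2 mm

9.789 mm + 1.0663 mm + 5.3 mm = 16.1553 mm.
Addition/subtraction keeps the fewest decimal places: 9.789 → 3 decimal places, 1.0663 → 4 decimal places, 5.3 → 1 decimal place; limit is 1.
Rounded to 1 decimal place: 16.2 mm.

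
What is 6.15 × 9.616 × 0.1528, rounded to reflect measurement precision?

6.15 × 9.616 × 0.1528 = 9.03634752
Multiplication/division keeps the fewest significant figures: 6.15 → 3 s.f., 9.616 → 4 s.f., 0.1528 → 4 s.f.; limit is 3.
Rounded to 3 significant figures: 9.04.

9.04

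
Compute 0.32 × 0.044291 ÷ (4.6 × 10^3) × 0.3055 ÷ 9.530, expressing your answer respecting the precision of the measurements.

0.32 × 0.044291 ÷ (4.6 × 10^3) × 0.3055 ÷ 9.530 = 9.87702030202 × 10^-8…
Multiplication/division keeps the fewest significant figures: 0.32 → 2 s.f., 0.044291 → 5 s.f., 4.6 × 10^3 → 2 s.f., 0.3055 → 4 s.f., 9.530 → 4 s.f.; limit is 2.
Rounded to 2 significant figures: 9.9 × 10^-8.

9.9 × 10^-8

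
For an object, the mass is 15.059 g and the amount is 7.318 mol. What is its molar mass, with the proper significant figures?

2.058 g/mol

molar mass = 15.059 g ÷ 7.318 mol = 2.05780267833… g/mol.
15.059 has 5 significant figures; 7.318 has 4.
Division/multiplication keeps the fewest: 4 significant figures.
Rounded: 2.058 g/mol.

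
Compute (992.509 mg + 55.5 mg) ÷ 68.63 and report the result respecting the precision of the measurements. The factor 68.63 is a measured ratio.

15.27 mg

992.509 mg + 55.5 mg = 1048.009 mg; the sum is limited to 1 decimal place (5 s.f.).
Carrying full precision, 1048.009 ÷ 68.63 = 15.2704210986… mg; 68.63 has 4 s.f., so the result keeps min(5, 4) = 4 s.f.
Rounded to 4 significant figures: 15.27 mg.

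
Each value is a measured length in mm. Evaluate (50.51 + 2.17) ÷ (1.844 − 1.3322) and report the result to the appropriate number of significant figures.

1.03 × 10²

50.51 + 2.17 = 52.68, limited to 2 d.p. → 4 s.f.; 1.844 − 1.3322 = 0.5118, limited to 3 d.p. → 3 s.f.
Carrying full precision, 52.68 ÷ 0.5118 = 102.930832356…; keep min(4, 3) = 3 s.f.
Rounded to 3 significant figures: 1.03 × 10².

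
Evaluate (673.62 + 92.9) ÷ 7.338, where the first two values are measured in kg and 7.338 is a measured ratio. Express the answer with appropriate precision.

673.62 kg + 92.9 kg = 766.52 kg; the sum is limited to 1 decimal place (4 s.f.).
Carrying full precision, 766.52 ÷ 7.338 = 104.458980649… kg; 7.338 has 4 s.f., so the result keeps min(4, 4) = 4 s.f.
Rounded to 4 significant figures: 104.5 kg.

104.5 kg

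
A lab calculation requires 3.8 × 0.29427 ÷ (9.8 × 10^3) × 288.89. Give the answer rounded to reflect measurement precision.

0.033

3.8 × 0.29427 ÷ (9.8 × 10^3) × 288.89 = 0.0329637050143…
Multiplication/division keeps the fewest significant figures: 3.8 → 2 s.f., 0.29427 → 5 s.f., 9.8 × 10^3 → 2 s.f., 288.89 → 5 s.f.; limit is 2.
Rounded to 2 significant figures: 0.033.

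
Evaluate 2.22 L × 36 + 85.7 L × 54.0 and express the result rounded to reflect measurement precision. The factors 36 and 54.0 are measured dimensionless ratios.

2.22 × 36 = 79.92 → 80. L (2 s.f., last digit at the 10^0 place).
85.7 × 54.0 = 4627.8 → 4.63 × 10^3 L (3 s.f., last digit at the 10^1 place).
Sum: 4707.72 L; keep the coarser place, 10^1.
Result: 4.71 × 10^3 L.

4.71 × 10^3 L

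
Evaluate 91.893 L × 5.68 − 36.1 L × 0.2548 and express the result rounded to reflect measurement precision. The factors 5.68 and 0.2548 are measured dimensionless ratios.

91.893 × 5.68 = 521.95224 → 522 L (3 s.f., last digit at the 10^0 place).
36.1 × 0.2548 = 9.19828 → 9.20 L (3 s.f., last digit at the 10^-2 place).
Difference: 512.75396 L; keep the coarser place, 10^0.
Result: 513 L.

513 L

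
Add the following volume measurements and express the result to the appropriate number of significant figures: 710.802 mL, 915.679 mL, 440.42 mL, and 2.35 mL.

710.802 mL + 915.679 mL + 440.42 mL + 2.35 mL = 2069.251 mL.
Addition/subtraction keeps the fewest decimal places: 710.802 → 3 decimal places, 915.679 → 3 decimal places, 440.42 → 2 decimal places, 2.35 → 2 decimal places; limit is 2.
Rounded to 2 decimal places: 2069.25 mL.

2069.25 mL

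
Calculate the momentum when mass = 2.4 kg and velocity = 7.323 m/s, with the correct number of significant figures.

momentum = 2.4 kg × 7.323 m/s = 17.5752 kg·m/s.
2.4 has 2 significant figures; 7.323 has 4.
Division/multiplication keeps the fewest: 2 significant figures.
Rounded: 18 kg·m/s.

18 kg·m/s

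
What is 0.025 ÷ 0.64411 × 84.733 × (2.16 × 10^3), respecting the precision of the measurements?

7.1 × 10^3

0.025 ÷ 0.64411 × 84.733 × (2.16 × 10^3) = 7103.72762416…
Multiplication/division keeps the fewest significant figures: 0.025 → 2 s.f., 0.64411 → 5 s.f., 84.733 → 5 s.f., 2.16 × 10^3 → 3 s.f.; limit is 2.
Rounded to 2 significant figures: 7.1 × 10^3.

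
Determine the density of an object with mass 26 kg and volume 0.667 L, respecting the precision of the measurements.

39 kg/L

density = 26 kg ÷ 0.667 L = 38.9805097451… kg/L.
26 has 2 significant figures; 0.667 has 3.
Division/multiplication keeps the fewest: 2 significant figures.
Rounded: 39 kg/L.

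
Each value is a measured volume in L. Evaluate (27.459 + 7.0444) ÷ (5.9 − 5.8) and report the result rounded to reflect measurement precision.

27.459 + 7.0444 = 34.5034, limited to 3 d.p. → 5 s.f.; 5.9 − 5.8 = 0.1, limited to 1 d.p. → 1 s.f.
Carrying full precision, 34.5034 ÷ 0.1 = 345.034; keep min(5, 1) = 1 s.f.
Rounded to 1 significant figure: 3 × 10^2.

3 × 10^2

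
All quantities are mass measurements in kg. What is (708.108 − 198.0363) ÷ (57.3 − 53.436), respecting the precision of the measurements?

1.3 × 10²

708.108 − 198.0363 = 510.0717, limited to 3 d.p. → 6 s.f.; 57.3 − 53.436 = 3.864, limited to 1 d.p. → 2 s.f.
Carrying full precision, 510.0717 ÷ 3.864 = 132.00613354…; keep min(6, 2) = 2 s.f.
Rounded to 2 significant figures: 1.3 × 10².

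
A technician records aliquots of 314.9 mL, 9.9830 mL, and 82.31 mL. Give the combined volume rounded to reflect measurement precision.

314.9 mL + 9.9830 mL + 82.31 mL = 407.1930 mL.
Addition/subtraction keeps the fewest decimal places: 314.9 → 1 decimal place, 9.9830 → 4 decimal places, 82.31 → 2 decimal places; limit is 1.
Rounded to 1 decimal place: 407.2 mL.

407.2 mL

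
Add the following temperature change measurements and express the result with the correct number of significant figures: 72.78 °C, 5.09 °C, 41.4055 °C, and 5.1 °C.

124.4 °C

72.78 °C + 5.09 °C + 41.4055 °C + 5.1 °C = 124.3755 °C.
Addition/subtraction keeps the fewest decimal places: 72.78 → 2 decimal places, 5.09 → 2 decimal places, 41.4055 → 4 decimal places, 5.1 → 1 decimal place; limit is 1.
Rounded to 1 decimal place: 124.4 °C.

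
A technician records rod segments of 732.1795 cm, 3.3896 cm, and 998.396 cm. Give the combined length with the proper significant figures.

1733.965 cm

732.1795 cm + 3.3896 cm + 998.396 cm = 1733.9651 cm.
Addition/subtraction keeps the fewest decimal places: 732.1795 → 4 decimal places, 3.3896 → 4 decimal places, 998.396 → 3 decimal places; limit is 3.
Rounded to 3 decimal places: 1733.965 cm.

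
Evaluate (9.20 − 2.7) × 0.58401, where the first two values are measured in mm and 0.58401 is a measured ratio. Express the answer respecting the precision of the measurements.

3.8 mm

9.20 mm − 2.7 mm = 6.50 mm; the difference is limited to 1 decimal place (2 s.f.).
Carrying full precision, 6.50 × 0.58401 = 3.796065 mm; 0.58401 has 5 s.f., so the result keeps min(2, 5) = 2 s.f.
Rounded to 2 significant figures: 3.8 mm.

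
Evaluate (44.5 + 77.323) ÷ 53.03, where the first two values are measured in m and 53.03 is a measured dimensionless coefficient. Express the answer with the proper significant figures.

44.5 m + 77.323 m = 121.823 m; the sum is limited to 1 decimal place (4 s.f.).
Carrying full precision, 121.823 ÷ 53.03 = 2.29724684141… m; 53.03 has 4 s.f., so the result keeps min(4, 4) = 4 s.f.
Rounded to 4 significant figures: 2.297 m.

2.297 m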